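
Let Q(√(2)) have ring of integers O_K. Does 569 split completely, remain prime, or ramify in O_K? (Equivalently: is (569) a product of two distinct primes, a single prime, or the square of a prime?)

d = 2 ≡ 2 (mod 4), so O_K = ℤ[√2] and disc(K) = 4d = 8.
Since gcd(569, 8) = 1 the prime 569 does not ramify.
Compute (2/569) via Euler: 2^((569-1)/2) mod 569 = 1, so (2/569) = 1.
(2/569) = 1, so 569 splits.

569 splits in O_K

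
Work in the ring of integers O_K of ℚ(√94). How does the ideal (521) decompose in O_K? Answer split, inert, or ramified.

521 splits in O_K

d = 94 ≡ 2 (mod 4), so O_K = ℤ[√94] and disc(K) = 4d = 376.
Since gcd(521, 376) = 1 the prime 521 does not ramify.
(94/521) = 94^260 mod 521 = 1, giving Legendre symbol 1.
d is a quadratic residue mod p, hence 521 splits in O_K.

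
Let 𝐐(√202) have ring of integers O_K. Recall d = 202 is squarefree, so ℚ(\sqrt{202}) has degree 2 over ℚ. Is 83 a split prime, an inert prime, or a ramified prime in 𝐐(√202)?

d = 202 ≡ 2 (mod 4), so O_K = ℤ[√202] and disc(K) = 4d = 808.
83 ∤ 808, so 83 is unramified.
Legendre symbol by Euler's criterion: (202/83) ≡ 202^41 ≡ 1 (mod 83), i.e. (202/83) = 1.
d is a quadratic residue mod p, hence 83 splits in O_K.

splits completely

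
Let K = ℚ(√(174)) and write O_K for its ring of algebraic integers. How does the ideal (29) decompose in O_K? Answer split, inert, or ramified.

Since 174 ≢ 1 mod 4, the ring of integers is ℤ[√174] with discriminant 4·174 = 696.
Ramification test: 29 | 696. The prime 29 ramifies in K.

ramified — (29) = 𝔭²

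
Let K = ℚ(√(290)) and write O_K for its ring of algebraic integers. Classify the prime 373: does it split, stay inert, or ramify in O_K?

373 splits in O_K

Since 290 ≢ 1 mod 4, the ring of integers is ℤ[√290] with discriminant 4·290 = 1160.
373 ∤ 1160, so 373 is unramified.
(290/373) = 290^186 mod 373 = 1, giving Legendre symbol 1.
(290/373) = 1, so 373 splits.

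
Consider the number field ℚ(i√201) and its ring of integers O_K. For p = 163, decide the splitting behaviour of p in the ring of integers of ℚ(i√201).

d = -201 ≡ 3 (mod 4), so O_K = ℤ[√-201] and disc(K) = 4d = -804.
163 ∤ -804, so 163 is unramified.
Legendre symbol by Euler's criterion: (-201/163) ≡ (-201)^81 ≡ 162 (mod 163), i.e. (-201/163) = -1.
d is a non-residue mod p, hence 163 remains inert in O_K.

remains prime (inert)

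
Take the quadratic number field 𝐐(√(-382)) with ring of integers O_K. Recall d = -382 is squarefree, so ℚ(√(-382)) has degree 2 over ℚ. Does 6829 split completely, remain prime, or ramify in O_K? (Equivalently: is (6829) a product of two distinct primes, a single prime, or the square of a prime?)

6829 remains inert

d = -382 ≡ 2 (mod 4), so O_K = ℤ[√-382] and disc(K) = 4d = -1528.
disc(K) = -1528 is not divisible by 6829; 6829 is unramified.
Compute (-382/6829) via Euler: 6447^((6829-1)/2) mod 6829 = 6828, so (-382/6829) = -1.
d is a non-residue mod p, hence 6829 remains inert in O_K.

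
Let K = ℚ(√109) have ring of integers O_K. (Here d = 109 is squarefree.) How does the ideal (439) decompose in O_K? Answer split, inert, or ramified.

Since 109 ≡ 1 mod 4, the ring of integers is ℤ[(1+√109)/2] with discriminant 109.
439 ∤ 109, so 439 is unramified.
Euler's criterion: 109^219 mod 439 = 1. Thus (109|439) = 1.
(109/439) = 1, so 439 splits.

splits completely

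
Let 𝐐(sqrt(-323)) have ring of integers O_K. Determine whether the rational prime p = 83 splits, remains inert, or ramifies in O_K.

split — (83) = 𝔭₁𝔭₂ with 𝔭₁ ≠ 𝔭₂

Since -323 ≡ 1 mod 4, the ring of integers is ℤ[(1+√-323)/2] with discriminant -323.
disc(K) = -323 is not divisible by 83; 83 is unramified.
Euler's criterion: (-323)^41 mod 83 = 1. Thus (-323|83) = 1.
Legendre symbol 1 ⇒ 83 is split.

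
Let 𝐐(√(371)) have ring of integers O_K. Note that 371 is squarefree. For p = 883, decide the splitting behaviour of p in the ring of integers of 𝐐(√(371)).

371 mod 4 = 3, hence disc K = 4·371 = 1484 and O_K = ℤ[√371].
Since gcd(883, 1484) = 1 the prime 883 does not ramify.
Compute (371/883) via Euler: 371^((883-1)/2) mod 883 = 1, so (371/883) = 1.
d is a quadratic residue mod p, hence 883 splits in O_K.

splits completely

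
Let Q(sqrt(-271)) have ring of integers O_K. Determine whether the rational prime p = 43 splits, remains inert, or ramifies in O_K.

-271 mod 4 = 1, hence disc K = -271 and O_K = ℤ[(1+√-271)/2].
Since gcd(43, -271) = 1 the prime 43 does not ramify.
(-271/43) = 30^21 mod 43 = 42, giving Legendre symbol -1.
(-271/43) = -1, so 43 is inert.

43 remains inert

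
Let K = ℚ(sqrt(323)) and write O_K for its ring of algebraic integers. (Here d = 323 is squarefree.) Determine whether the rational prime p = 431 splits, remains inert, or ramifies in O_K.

inert

Since 323 ≢ 1 mod 4, the ring of integers is ℤ[√323] with discriminant 4·323 = 1292.
Since gcd(431, 1292) = 1 the prime 431 does not ramify.
Compute (323/431) via Euler: 323^((431-1)/2) mod 431 = 430, so (323/431) = -1.
d is a non-residue mod p, hence 431 remains inert in O_K.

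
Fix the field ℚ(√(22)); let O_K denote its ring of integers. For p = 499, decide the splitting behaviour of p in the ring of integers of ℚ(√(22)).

Since 22 ≢ 1 mod 4, the ring of integers is ℤ[√22] with discriminant 4·22 = 88.
499 ∤ 88, so 499 is unramified.
Legendre symbol by Euler's criterion: (22/499) ≡ 22^249 ≡ 1 (mod 499), i.e. (22/499) = 1.
Legendre symbol 1 ⇒ 499 is split.

499 splits in O_K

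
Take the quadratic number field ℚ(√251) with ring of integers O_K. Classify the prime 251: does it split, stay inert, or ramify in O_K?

251 mod 4 = 3, hence disc K = 4·251 = 1004 and O_K = ℤ[√251].
251 divides disc(K) = 1004, so 251 ramifies.

ramified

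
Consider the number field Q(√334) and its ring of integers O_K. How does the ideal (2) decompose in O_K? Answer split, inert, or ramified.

2 is ramified

334 mod 4 = 2, hence disc K = 4·334 = 1336 and O_K = ℤ[√334].
2 divides disc(K) = 1336, so 2 ramifies.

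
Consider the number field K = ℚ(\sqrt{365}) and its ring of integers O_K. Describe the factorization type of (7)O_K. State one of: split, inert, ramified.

split

Since 365 ≡ 1 mod 4, the ring of integers is ℤ[(1+√365)/2] with discriminant 365.
Since gcd(7, 365) = 1 the prime 7 does not ramify.
Euler's criterion: 365^3 mod 7 = 1. Thus (365|7) = 1.
(365/7) = 1, so 7 splits.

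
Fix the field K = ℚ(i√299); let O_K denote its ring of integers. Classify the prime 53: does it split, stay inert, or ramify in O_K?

53 remains inert

d = -299 ≡ 1 (mod 4), so O_K = ℤ[(1+√-299)/2] and disc(K) = d = -299.
disc(K) = -299 is not divisible by 53; 53 is unramified.
Euler's criterion: (-299)^26 mod 53 = 52. Thus (-299|53) = -1.
Legendre symbol -1 ⇒ 53 is inert.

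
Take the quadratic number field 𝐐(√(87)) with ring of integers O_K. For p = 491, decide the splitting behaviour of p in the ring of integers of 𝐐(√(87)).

d = 87 ≡ 3 (mod 4), so O_K = ℤ[√87] and disc(K) = 4d = 348.
Since gcd(491, 348) = 1 the prime 491 does not ramify.
Legendre symbol by Euler's criterion: (87/491) ≡ 87^245 ≡ 490 (mod 491), i.e. (87/491) = -1.
(87/491) = -1, so 491 is inert.

491 remains inert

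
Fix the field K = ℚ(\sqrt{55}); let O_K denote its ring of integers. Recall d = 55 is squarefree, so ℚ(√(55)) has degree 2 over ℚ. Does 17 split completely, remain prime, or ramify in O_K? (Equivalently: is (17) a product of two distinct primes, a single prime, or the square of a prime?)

split — (17) = 𝔭₁𝔭₂ with 𝔭₁ ≠ 𝔭₂

55 mod 4 = 3, hence disc K = 4·55 = 220 and O_K = ℤ[√55].
17 ∤ 220, so 17 is unramified.
Compute (55/17) via Euler: 4^((17-1)/2) mod 17 = 1, so (55/17) = 1.
(55/17) = 1, so 17 splits.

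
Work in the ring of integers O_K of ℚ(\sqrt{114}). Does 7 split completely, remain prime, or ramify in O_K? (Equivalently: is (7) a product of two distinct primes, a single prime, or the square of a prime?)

Since 114 ≢ 1 mod 4, the ring of integers is ℤ[√114] with discriminant 4·114 = 456.
disc(K) = 456 is not divisible by 7; 7 is unramified.
Compute (114/7) via Euler: 2^((7-1)/2) mod 7 = 1, so (114/7) = 1.
(114/7) = 1, so 7 splits.

p splits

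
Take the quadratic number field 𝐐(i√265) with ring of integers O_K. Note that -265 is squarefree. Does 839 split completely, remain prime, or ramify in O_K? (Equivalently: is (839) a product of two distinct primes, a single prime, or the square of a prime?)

p is inert

Since -265 ≢ 1 mod 4, the ring of integers is ℤ[√-265] with discriminant 4·(-265) = -1060.
disc(K) = -1060 is not divisible by 839; 839 is unramified.
(-265/839) = 574^419 mod 839 = 838, giving Legendre symbol -1.
(-265/839) = -1, so 839 is inert.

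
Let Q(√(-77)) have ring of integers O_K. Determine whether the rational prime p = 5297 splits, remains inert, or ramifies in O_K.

5297 splits in O_K

-77 mod 4 = 3, hence disc K = 4·(-77) = -308 and O_K = ℤ[√-77].
5297 ∤ -308, so 5297 is unramified.
(-77/5297) = 5220^2648 mod 5297 = 1, giving Legendre symbol 1.
d is a quadratic residue mod p, hence 5297 splits in O_K.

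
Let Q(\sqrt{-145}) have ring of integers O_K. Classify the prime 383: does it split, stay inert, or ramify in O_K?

splits completely

Since -145 ≢ 1 mod 4, the ring of integers is ℤ[√-145] with discriminant 4·(-145) = -580.
disc(K) = -580 is not divisible by 383; 383 is unramified.
(-145/383) = 238^191 mod 383 = 1, giving Legendre symbol 1.
(-145/383) = 1, so 383 splits.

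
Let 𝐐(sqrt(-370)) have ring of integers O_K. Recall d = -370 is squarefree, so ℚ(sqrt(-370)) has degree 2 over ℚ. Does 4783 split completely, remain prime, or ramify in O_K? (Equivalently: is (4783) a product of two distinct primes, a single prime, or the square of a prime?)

Since -370 ≢ 1 mod 4, the ring of integers is ℤ[√-370] with discriminant 4·(-370) = -1480.
Since gcd(4783, -1480) = 1 the prime 4783 does not ramify.
(-370/4783) = 4413^2391 mod 4783 = 1, giving Legendre symbol 1.
(-370/4783) = 1, so 4783 splits.

p splits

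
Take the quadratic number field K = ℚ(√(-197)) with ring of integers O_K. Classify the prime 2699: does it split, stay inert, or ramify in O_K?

inert — (2699) stays prime in O_K

-197 mod 4 = 3, hence disc K = 4·(-197) = -788 and O_K = ℤ[√-197].
2699 ∤ -788, so 2699 is unramified.
Compute (-197/2699) via Euler: 2502^((2699-1)/2) mod 2699 = 2698, so (-197/2699) = -1.
d is a non-residue mod p, hence 2699 remains inert in O_K.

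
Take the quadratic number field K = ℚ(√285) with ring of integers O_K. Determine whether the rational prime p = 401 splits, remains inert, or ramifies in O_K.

split — (401) = 𝔭₁𝔭₂ with 𝔭₁ ≠ 𝔭₂

Since 285 ≡ 1 mod 4, the ring of integers is ℤ[(1+√285)/2] with discriminant 285.
Since gcd(401, 285) = 1 the prime 401 does not ramify.
Legendre symbol by Euler's criterion: (285/401) ≡ 285^200 ≡ 1 (mod 401), i.e. (285/401) = 1.
(285/401) = 1, so 401 splits.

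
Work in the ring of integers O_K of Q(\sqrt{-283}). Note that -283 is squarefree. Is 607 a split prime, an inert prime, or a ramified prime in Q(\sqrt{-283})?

split — (607) = 𝔭₁𝔭₂ with 𝔭₁ ≠ 𝔭₂

d = -283 ≡ 1 (mod 4), so O_K = ℤ[(1+√-283)/2] and disc(K) = d = -283.
607 ∤ -283, so 607 is unramified.
Euler's criterion: (-283)^303 mod 607 = 1. Thus (-283|607) = 1.
d is a quadratic residue mod p, hence 607 splits in O_K.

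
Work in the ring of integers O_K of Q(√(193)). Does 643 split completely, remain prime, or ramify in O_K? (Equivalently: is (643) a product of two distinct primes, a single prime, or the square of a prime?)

Since 193 ≡ 1 mod 4, the ring of integers is ℤ[(1+√193)/2] with discriminant 193.
Since gcd(643, 193) = 1 the prime 643 does not ramify.
Euler's criterion: 193^321 mod 643 = 1. Thus (193|643) = 1.
Legendre symbol 1 ⇒ 643 is split.

splits completely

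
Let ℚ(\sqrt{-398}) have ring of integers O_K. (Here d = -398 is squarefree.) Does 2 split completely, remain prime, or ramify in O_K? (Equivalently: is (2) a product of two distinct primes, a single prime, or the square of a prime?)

d = -398 ≡ 2 (mod 4), so O_K = ℤ[√-398] and disc(K) = 4d = -1592.
2 divides disc(K) = -1592, so 2 ramifies.

2 is ramified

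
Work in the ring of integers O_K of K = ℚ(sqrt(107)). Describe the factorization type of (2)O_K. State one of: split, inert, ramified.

ramified — (2) = 𝔭²

Since 107 ≢ 1 mod 4, the ring of integers is ℤ[√107] with discriminant 4·107 = 428.
Ramification test: 2 | 428. The prime 2 ramifies in K.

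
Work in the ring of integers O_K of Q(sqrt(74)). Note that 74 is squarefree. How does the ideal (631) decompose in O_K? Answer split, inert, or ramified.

p is inert

d = 74 ≡ 2 (mod 4), so O_K = ℤ[√74] and disc(K) = 4d = 296.
Since gcd(631, 296) = 1 the prime 631 does not ramify.
Compute (74/631) via Euler: 74^((631-1)/2) mod 631 = 630, so (74/631) = -1.
(74/631) = -1, so 631 is inert.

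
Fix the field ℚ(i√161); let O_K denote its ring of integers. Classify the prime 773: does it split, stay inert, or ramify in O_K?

d = -161 ≡ 3 (mod 4), so O_K = ℤ[√-161] and disc(K) = 4d = -644.
disc(K) = -644 is not divisible by 773; 773 is unramified.
Compute (-161/773) via Euler: 612^((773-1)/2) mod 773 = 1, so (-161/773) = 1.
d is a quadratic residue mod p, hence 773 splits in O_K.

773 splits in O_K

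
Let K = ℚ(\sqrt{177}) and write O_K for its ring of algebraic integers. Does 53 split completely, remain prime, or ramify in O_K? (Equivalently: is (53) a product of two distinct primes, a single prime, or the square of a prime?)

inert

Since 177 ≡ 1 mod 4, the ring of integers is ℤ[(1+√177)/2] with discriminant 177.
53 ∤ 177, so 53 is unramified.
Euler's criterion: 177^26 mod 53 = 52. Thus (177|53) = -1.
d is a non-residue mod p, hence 53 remains inert in O_K.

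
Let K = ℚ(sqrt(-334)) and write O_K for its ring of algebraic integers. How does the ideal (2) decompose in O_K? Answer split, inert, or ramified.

d = -334 ≡ 2 (mod 4), so O_K = ℤ[√-334] and disc(K) = 4d = -1336.
Ramification test: 2 | -1336. The prime 2 ramifies in K.

ramified — (2) = 𝔭²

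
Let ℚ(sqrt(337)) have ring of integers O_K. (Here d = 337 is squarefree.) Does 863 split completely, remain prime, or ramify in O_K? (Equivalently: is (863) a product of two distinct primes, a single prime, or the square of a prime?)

337 mod 4 = 1, hence disc K = 337 and O_K = ℤ[(1+√337)/2].
Since gcd(863, 337) = 1 the prime 863 does not ramify.
Euler's criterion: 337^431 mod 863 = 1. Thus (337|863) = 1.
(337/863) = 1, so 863 splits.

splits completely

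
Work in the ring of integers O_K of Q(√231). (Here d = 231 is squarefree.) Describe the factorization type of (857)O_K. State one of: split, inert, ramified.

Since 231 ≢ 1 mod 4, the ring of integers is ℤ[√231] with discriminant 4·231 = 924.
857 ∤ 924, so 857 is unramified.
Legendre symbol by Euler's criterion: (231/857) ≡ 231^428 ≡ 856 (mod 857), i.e. (231/857) = -1.
(231/857) = -1, so 857 is inert.

inert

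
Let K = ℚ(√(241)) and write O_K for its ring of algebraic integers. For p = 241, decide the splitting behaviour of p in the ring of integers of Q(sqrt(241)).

p ramifies

241 mod 4 = 1, hence disc K = 241 and O_K = ℤ[(1+√241)/2].
241 divides disc(K) = 241, so 241 ramifies.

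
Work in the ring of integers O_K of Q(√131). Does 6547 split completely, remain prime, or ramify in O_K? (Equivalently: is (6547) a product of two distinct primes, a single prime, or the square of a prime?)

131 mod 4 = 3, hence disc K = 4·131 = 524 and O_K = ℤ[√131].
disc(K) = 524 is not divisible by 6547; 6547 is unramified.
Legendre symbol by Euler's criterion: (131/6547) ≡ 131^3273 ≡ 1 (mod 6547), i.e. (131/6547) = 1.
Legendre symbol 1 ⇒ 6547 is split.

p splits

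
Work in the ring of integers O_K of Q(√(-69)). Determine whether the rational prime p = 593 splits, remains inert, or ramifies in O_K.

Since -69 ≢ 1 mod 4, the ring of integers is ℤ[√-69] with discriminant 4·(-69) = -276.
Since gcd(593, -276) = 1 the prime 593 does not ramify.
Compute (-69/593) via Euler: 524^((593-1)/2) mod 593 = 592, so (-69/593) = -1.
(-69/593) = -1, so 593 is inert.

inert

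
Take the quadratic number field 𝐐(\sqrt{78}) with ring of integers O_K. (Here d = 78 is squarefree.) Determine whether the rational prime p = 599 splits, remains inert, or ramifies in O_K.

Since 78 ≢ 1 mod 4, the ring of integers is ℤ[√78] with discriminant 4·78 = 312.
599 ∤ 312, so 599 is unramified.
(78/599) = 78^299 mod 599 = 1, giving Legendre symbol 1.
Legendre symbol 1 ⇒ 599 is split.

split — (599) = 𝔭₁𝔭₂ with 𝔭₁ ≠ 𝔭₂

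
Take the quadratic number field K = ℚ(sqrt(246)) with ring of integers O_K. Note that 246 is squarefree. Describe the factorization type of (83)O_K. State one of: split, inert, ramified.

246 mod 4 = 2, hence disc K = 4·246 = 984 and O_K = ℤ[√246].
disc(K) = 984 is not divisible by 83; 83 is unramified.
Euler's criterion: 246^41 mod 83 = 82. Thus (246|83) = -1.
d is a non-residue mod p, hence 83 remains inert in O_K.

inert — (83) stays prime in O_K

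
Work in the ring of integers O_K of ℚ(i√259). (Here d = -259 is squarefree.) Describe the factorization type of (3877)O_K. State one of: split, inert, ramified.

d = -259 ≡ 1 (mod 4), so O_K = ℤ[(1+√-259)/2] and disc(K) = d = -259.
Since gcd(3877, -259) = 1 the prime 3877 does not ramify.
Legendre symbol by Euler's criterion: (-259/3877) ≡ (-259)^1938 ≡ 1 (mod 3877), i.e. (-259/3877) = 1.
Legendre symbol 1 ⇒ 3877 is split.

p splits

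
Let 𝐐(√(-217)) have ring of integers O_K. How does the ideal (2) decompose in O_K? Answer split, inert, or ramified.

2 is ramified

Since -217 ≢ 1 mod 4, the ring of integers is ℤ[√-217] with discriminant 4·(-217) = -868.
disc(K) = -868 = 2·(-434), so p = 2 is ramified.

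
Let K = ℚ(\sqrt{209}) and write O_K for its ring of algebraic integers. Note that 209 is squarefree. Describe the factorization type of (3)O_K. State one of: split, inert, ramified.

Since 209 ≡ 1 mod 4, the ring of integers is ℤ[(1+√209)/2] with discriminant 209.
3 ∤ 209, so 3 is unramified.
(209/3) = 2^1 mod 3 = 2, giving Legendre symbol -1.
d is a non-residue mod p, hence 3 remains inert in O_K.

inert — (3) stays prime in O_K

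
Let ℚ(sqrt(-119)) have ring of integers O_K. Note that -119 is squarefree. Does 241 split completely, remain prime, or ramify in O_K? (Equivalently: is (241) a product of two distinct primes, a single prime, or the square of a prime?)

241 splits in O_K

d = -119 ≡ 1 (mod 4), so O_K = ℤ[(1+√-119)/2] and disc(K) = d = -119.
disc(K) = -119 is not divisible by 241; 241 is unramified.
Legendre symbol by Euler's criterion: (-119/241) ≡ (-119)^120 ≡ 1 (mod 241), i.e. (-119/241) = 1.
(-119/241) = 1, so 241 splits.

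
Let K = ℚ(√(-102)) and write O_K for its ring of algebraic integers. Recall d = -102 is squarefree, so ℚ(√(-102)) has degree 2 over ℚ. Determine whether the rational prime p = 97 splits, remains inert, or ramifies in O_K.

d = -102 ≡ 2 (mod 4), so O_K = ℤ[√-102] and disc(K) = 4d = -408.
Since gcd(97, -408) = 1 the prime 97 does not ramify.
Compute (-102/97) via Euler: 92^((97-1)/2) mod 97 = 96, so (-102/97) = -1.
d is a non-residue mod p, hence 97 remains inert in O_K.

inert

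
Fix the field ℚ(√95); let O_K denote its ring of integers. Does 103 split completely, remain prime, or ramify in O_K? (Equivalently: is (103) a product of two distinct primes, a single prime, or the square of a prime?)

Since 95 ≢ 1 mod 4, the ring of integers is ℤ[√95] with discriminant 4·95 = 380.
Since gcd(103, 380) = 1 the prime 103 does not ramify.
Legendre symbol by Euler's criterion: (95/103) ≡ 95^51 ≡ 102 (mod 103), i.e. (95/103) = -1.
Legendre symbol -1 ⇒ 103 is inert.

remains prime (inert)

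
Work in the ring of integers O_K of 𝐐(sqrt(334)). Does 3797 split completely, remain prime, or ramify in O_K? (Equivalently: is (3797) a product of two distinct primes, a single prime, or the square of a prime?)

Since 334 ≢ 1 mod 4, the ring of integers is ℤ[√334] with discriminant 4·334 = 1336.
Since gcd(3797, 1336) = 1 the prime 3797 does not ramify.
(334/3797) = 334^1898 mod 3797 = 1, giving Legendre symbol 1.
(334/3797) = 1, so 3797 splits.

3797 splits in O_K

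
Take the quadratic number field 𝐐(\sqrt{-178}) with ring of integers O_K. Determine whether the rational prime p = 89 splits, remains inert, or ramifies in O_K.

ramifies in O_K

d = -178 ≡ 2 (mod 4), so O_K = ℤ[√-178] and disc(K) = 4d = -712.
89 divides disc(K) = -712, so 89 ramifies.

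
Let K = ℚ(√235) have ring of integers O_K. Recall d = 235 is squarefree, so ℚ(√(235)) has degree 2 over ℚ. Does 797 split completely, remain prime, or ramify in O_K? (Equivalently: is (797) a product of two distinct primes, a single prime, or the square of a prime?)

235 mod 4 = 3, hence disc K = 4·235 = 940 and O_K = ℤ[√235].
Since gcd(797, 940) = 1 the prime 797 does not ramify.
Euler's criterion: 235^398 mod 797 = 1. Thus (235|797) = 1.
(235/797) = 1, so 797 splits.

splits completely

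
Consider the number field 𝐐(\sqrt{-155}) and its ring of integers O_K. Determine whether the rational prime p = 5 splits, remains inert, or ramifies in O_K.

ramified

d = -155 ≡ 1 (mod 4), so O_K = ℤ[(1+√-155)/2] and disc(K) = d = -155.
5 divides disc(K) = -155, so 5 ramifies.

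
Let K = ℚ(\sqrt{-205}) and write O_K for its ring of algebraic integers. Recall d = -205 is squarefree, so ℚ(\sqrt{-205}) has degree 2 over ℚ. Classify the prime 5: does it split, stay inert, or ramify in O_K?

-205 mod 4 = 3, hence disc K = 4·(-205) = -820 and O_K = ℤ[√-205].
disc(K) = -820 = 5·(-164), so p = 5 is ramified.

ramified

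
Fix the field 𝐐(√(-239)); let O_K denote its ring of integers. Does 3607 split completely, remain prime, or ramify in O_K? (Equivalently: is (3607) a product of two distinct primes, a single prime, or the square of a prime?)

-239 mod 4 = 1, hence disc K = -239 and O_K = ℤ[(1+√-239)/2].
Since gcd(3607, -239) = 1 the prime 3607 does not ramify.
Compute (-239/3607) via Euler: 3368^((3607-1)/2) mod 3607 = 1, so (-239/3607) = 1.
Legendre symbol 1 ⇒ 3607 is split.

split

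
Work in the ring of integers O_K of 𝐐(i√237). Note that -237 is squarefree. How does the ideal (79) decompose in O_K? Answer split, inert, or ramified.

79 is ramified

-237 mod 4 = 3, hence disc K = 4·(-237) = -948 and O_K = ℤ[√-237].
disc(K) = -948 = 79·(-12), so p = 79 is ramified.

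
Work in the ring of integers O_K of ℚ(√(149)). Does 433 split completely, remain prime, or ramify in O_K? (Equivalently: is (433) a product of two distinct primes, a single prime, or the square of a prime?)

Since 149 ≡ 1 mod 4, the ring of integers is ℤ[(1+√149)/2] with discriminant 149.
433 ∤ 149, so 433 is unramified.
(149/433) = 149^216 mod 433 = 432, giving Legendre symbol -1.
d is a non-residue mod p, hence 433 remains inert in O_K.

p is inert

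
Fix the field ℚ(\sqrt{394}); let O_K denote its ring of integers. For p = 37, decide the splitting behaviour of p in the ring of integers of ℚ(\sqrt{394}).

394 mod 4 = 2, hence disc K = 4·394 = 1576 and O_K = ℤ[√394].
37 ∤ 1576, so 37 is unramified.
Compute (394/37) via Euler: 24^((37-1)/2) mod 37 = 36, so (394/37) = -1.
d is a non-residue mod p, hence 37 remains inert in O_K.

p is inert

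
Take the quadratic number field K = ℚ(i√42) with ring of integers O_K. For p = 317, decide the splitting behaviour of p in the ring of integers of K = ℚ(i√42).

317 splits in O_K

-42 mod 4 = 2, hence disc K = 4·(-42) = -168 and O_K = ℤ[√-42].
Since gcd(317, -168) = 1 the prime 317 does not ramify.
Legendre symbol by Euler's criterion: (-42/317) ≡ (-42)^158 ≡ 1 (mod 317), i.e. (-42/317) = 1.
(-42/317) = 1, so 317 splits.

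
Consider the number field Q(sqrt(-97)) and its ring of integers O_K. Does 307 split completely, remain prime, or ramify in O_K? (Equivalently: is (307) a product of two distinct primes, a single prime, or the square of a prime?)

307 remains inert

Since -97 ≢ 1 mod 4, the ring of integers is ℤ[√-97] with discriminant 4·(-97) = -388.
Since gcd(307, -388) = 1 the prime 307 does not ramify.
(-97/307) = 210^153 mod 307 = 306, giving Legendre symbol -1.
Legendre symbol -1 ⇒ 307 is inert.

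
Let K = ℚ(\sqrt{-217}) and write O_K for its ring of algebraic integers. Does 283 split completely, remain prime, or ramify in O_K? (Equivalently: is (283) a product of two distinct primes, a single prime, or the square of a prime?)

Since -217 ≢ 1 mod 4, the ring of integers is ℤ[√-217] with discriminant 4·(-217) = -868.
disc(K) = -868 is not divisible by 283; 283 is unramified.
Legendre symbol by Euler's criterion: (-217/283) ≡ (-217)^141 ≡ 1 (mod 283), i.e. (-217/283) = 1.
d is a quadratic residue mod p, hence 283 splits in O_K.

splits completely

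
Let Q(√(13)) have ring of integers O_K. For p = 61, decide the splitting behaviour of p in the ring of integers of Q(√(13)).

Since 13 ≡ 1 mod 4, the ring of integers is ℤ[(1+√13)/2] with discriminant 13.
Since gcd(61, 13) = 1 the prime 61 does not ramify.
Compute (13/61) via Euler: 13^((61-1)/2) mod 61 = 1, so (13/61) = 1.
Legendre symbol 1 ⇒ 61 is split.

splits completely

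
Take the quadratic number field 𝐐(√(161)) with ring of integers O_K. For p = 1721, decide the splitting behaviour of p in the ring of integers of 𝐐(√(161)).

1721 splits in O_K

Since 161 ≡ 1 mod 4, the ring of integers is ℤ[(1+√161)/2] with discriminant 161.
1721 ∤ 161, so 1721 is unramified.
Euler's criterion: 161^860 mod 1721 = 1. Thus (161|1721) = 1.
Legendre symbol 1 ⇒ 1721 is split.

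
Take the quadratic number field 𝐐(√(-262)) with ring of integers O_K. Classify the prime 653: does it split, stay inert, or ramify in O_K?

Since -262 ≢ 1 mod 4, the ring of integers is ℤ[√-262] with discriminant 4·(-262) = -1048.
Since gcd(653, -1048) = 1 the prime 653 does not ramify.
Legendre symbol by Euler's criterion: (-262/653) ≡ (-262)^326 ≡ 652 (mod 653), i.e. (-262/653) = -1.
d is a non-residue mod p, hence 653 remains inert in O_K.

inert — (653) stays prime in O_K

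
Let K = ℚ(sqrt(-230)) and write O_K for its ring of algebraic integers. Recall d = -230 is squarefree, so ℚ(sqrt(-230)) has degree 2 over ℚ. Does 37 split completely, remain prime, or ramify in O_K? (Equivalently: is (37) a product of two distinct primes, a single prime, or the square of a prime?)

Since -230 ≢ 1 mod 4, the ring of integers is ℤ[√-230] with discriminant 4·(-230) = -920.
Since gcd(37, -920) = 1 the prime 37 does not ramify.
Euler's criterion: (-230)^18 mod 37 = 36. Thus (-230|37) = -1.
Legendre symbol -1 ⇒ 37 is inert.

p is inert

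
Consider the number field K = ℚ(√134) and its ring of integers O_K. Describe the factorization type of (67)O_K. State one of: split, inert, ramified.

Since 134 ≢ 1 mod 4, the ring of integers is ℤ[√134] with discriminant 4·134 = 536.
67 divides disc(K) = 536, so 67 ramifies.

ramifies in O_K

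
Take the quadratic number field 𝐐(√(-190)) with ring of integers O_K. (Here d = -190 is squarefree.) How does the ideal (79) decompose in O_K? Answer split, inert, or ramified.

d = -190 ≡ 2 (mod 4), so O_K = ℤ[√-190] and disc(K) = 4d = -760.
Since gcd(79, -760) = 1 the prime 79 does not ramify.
(-190/79) = 47^39 mod 79 = 78, giving Legendre symbol -1.
Legendre symbol -1 ⇒ 79 is inert.

remains prime (inert)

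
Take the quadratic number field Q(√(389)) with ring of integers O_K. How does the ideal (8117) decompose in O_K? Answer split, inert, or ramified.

8117 splits in O_K

Since 389 ≡ 1 mod 4, the ring of integers is ℤ[(1+√389)/2] with discriminant 389.
disc(K) = 389 is not divisible by 8117; 8117 is unramified.
Legendre symbol by Euler's criterion: (389/8117) ≡ 389^4058 ≡ 1 (mod 8117), i.e. (389/8117) = 1.
(389/8117) = 1, so 8117 splits.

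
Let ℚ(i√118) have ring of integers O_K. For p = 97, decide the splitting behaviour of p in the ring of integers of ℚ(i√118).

d = -118 ≡ 2 (mod 4), so O_K = ℤ[√-118] and disc(K) = 4d = -472.
97 ∤ -472, so 97 is unramified.
Legendre symbol by Euler's criterion: (-118/97) ≡ (-118)^48 ≡ 96 (mod 97), i.e. (-118/97) = -1.
(-118/97) = -1, so 97 is inert.

97 remains inert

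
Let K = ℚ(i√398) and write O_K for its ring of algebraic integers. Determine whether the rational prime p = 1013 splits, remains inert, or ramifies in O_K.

d = -398 ≡ 2 (mod 4), so O_K = ℤ[√-398] and disc(K) = 4d = -1592.
disc(K) = -1592 is not divisible by 1013; 1013 is unramified.
Legendre symbol by Euler's criterion: (-398/1013) ≡ (-398)^506 ≡ 1012 (mod 1013), i.e. (-398/1013) = -1.
(-398/1013) = -1, so 1013 is inert.

1013 remains inert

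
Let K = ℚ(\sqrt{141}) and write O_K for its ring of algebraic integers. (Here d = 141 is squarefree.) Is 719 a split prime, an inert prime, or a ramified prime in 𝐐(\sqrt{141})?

Since 141 ≡ 1 mod 4, the ring of integers is ℤ[(1+√141)/2] with discriminant 141.
719 ∤ 141, so 719 is unramified.
Compute (141/719) via Euler: 141^((719-1)/2) mod 719 = 718, so (141/719) = -1.
d is a non-residue mod p, hence 719 remains inert in O_K.

inert — (719) stays prime in O_K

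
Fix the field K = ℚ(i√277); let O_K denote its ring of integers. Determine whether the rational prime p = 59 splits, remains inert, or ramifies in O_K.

inert

Since -277 ≢ 1 mod 4, the ring of integers is ℤ[√-277] with discriminant 4·(-277) = -1108.
59 ∤ -1108, so 59 is unramified.
(-277/59) = 18^29 mod 59 = 58, giving Legendre symbol -1.
d is a non-residue mod p, hence 59 remains inert in O_K.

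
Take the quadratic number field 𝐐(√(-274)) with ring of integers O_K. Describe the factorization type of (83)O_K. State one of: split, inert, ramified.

inert

d = -274 ≡ 2 (mod 4), so O_K = ℤ[√-274] and disc(K) = 4d = -1096.
Since gcd(83, -1096) = 1 the prime 83 does not ramify.
Legendre symbol by Euler's criterion: (-274/83) ≡ (-274)^41 ≡ 82 (mod 83), i.e. (-274/83) = -1.
Legendre symbol -1 ⇒ 83 is inert.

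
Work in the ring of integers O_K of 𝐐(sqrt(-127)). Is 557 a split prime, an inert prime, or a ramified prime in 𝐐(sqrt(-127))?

split — (557) = 𝔭₁𝔭₂ with 𝔭₁ ≠ 𝔭₂

-127 mod 4 = 1, hence disc K = -127 and O_K = ℤ[(1+√-127)/2].
Since gcd(557, -127) = 1 the prime 557 does not ramify.
Compute (-127/557) via Euler: 430^((557-1)/2) mod 557 = 1, so (-127/557) = 1.
(-127/557) = 1, so 557 splits.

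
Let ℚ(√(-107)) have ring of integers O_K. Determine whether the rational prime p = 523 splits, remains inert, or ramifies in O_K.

p is inert

Since -107 ≡ 1 mod 4, the ring of integers is ℤ[(1+√-107)/2] with discriminant -107.
disc(K) = -107 is not divisible by 523; 523 is unramified.
Legendre symbol by Euler's criterion: (-107/523) ≡ (-107)^261 ≡ 522 (mod 523), i.e. (-107/523) = -1.
Legendre symbol -1 ⇒ 523 is inert.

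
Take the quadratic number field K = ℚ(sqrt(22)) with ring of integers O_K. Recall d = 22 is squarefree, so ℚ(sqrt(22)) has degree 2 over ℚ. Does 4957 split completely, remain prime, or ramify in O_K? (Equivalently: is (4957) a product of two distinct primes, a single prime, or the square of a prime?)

splits completely

d = 22 ≡ 2 (mod 4), so O_K = ℤ[√22] and disc(K) = 4d = 88.
Since gcd(4957, 88) = 1 the prime 4957 does not ramify.
Compute (22/4957) via Euler: 22^((4957-1)/2) mod 4957 = 1, so (22/4957) = 1.
(22/4957) = 1, so 4957 splits.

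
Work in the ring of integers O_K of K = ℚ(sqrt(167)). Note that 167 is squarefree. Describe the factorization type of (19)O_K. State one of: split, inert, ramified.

167 mod 4 = 3, hence disc K = 4·167 = 668 and O_K = ℤ[√167].
19 ∤ 668, so 19 is unramified.
Euler's criterion: 167^9 mod 19 = 18. Thus (167|19) = -1.
(167/19) = -1, so 19 is inert.

p is inert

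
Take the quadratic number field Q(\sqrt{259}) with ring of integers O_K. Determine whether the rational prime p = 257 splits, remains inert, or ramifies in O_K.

d = 259 ≡ 3 (mod 4), so O_K = ℤ[√259] and disc(K) = 4d = 1036.
257 ∤ 1036, so 257 is unramified.
Legendre symbol by Euler's criterion: (259/257) ≡ 259^128 ≡ 1 (mod 257), i.e. (259/257) = 1.
d is a quadratic residue mod p, hence 257 splits in O_K.

split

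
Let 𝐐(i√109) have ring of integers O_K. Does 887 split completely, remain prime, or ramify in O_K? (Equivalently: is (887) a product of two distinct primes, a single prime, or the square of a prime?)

remains prime (inert)

d = -109 ≡ 3 (mod 4), so O_K = ℤ[√-109] and disc(K) = 4d = -436.
887 ∤ -436, so 887 is unramified.
(-109/887) = 778^443 mod 887 = 886, giving Legendre symbol -1.
Legendre symbol -1 ⇒ 887 is inert.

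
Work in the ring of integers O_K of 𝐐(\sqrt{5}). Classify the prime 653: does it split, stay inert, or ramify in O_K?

p is inert

5 mod 4 = 1, hence disc K = 5 and O_K = ℤ[(1+√5)/2].
Since gcd(653, 5) = 1 the prime 653 does not ramify.
Euler's criterion: 5^326 mod 653 = 652. Thus (5|653) = -1.
(5/653) = -1, so 653 is inert.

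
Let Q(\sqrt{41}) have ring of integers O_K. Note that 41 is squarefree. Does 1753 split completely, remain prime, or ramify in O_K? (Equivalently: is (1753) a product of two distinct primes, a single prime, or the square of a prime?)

d = 41 ≡ 1 (mod 4), so O_K = ℤ[(1+√41)/2] and disc(K) = d = 41.
disc(K) = 41 is not divisible by 1753; 1753 is unramified.
Compute (41/1753) via Euler: 41^((1753-1)/2) mod 1753 = 1, so (41/1753) = 1.
d is a quadratic residue mod p, hence 1753 splits in O_K.

split — (1753) = 𝔭₁𝔭₂ with 𝔭₁ ≠ 𝔭₂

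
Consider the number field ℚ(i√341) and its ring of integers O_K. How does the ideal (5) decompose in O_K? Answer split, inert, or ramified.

d = -341 ≡ 3 (mod 4), so O_K = ℤ[√-341] and disc(K) = 4d = -1364.
5 ∤ -1364, so 5 is unramified.
(-341/5) = 4^2 mod 5 = 1, giving Legendre symbol 1.
(-341/5) = 1, so 5 splits.

split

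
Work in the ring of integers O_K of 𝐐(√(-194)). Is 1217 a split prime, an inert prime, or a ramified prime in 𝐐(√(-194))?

1217 splits in O_K

d = -194 ≡ 2 (mod 4), so O_K = ℤ[√-194] and disc(K) = 4d = -776.
1217 ∤ -776, so 1217 is unramified.
Compute (-194/1217) via Euler: 1023^((1217-1)/2) mod 1217 = 1, so (-194/1217) = 1.
(-194/1217) = 1, so 1217 splits.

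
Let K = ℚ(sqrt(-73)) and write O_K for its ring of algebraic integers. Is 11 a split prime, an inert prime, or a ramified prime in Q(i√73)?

Since -73 ≢ 1 mod 4, the ring of integers is ℤ[√-73] with discriminant 4·(-73) = -292.
11 ∤ -292, so 11 is unramified.
(-73/11) = 4^5 mod 11 = 1, giving Legendre symbol 1.
(-73/11) = 1, so 11 splits.

splits completely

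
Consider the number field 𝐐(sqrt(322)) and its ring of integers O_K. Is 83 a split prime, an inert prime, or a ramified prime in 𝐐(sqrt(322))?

inert

322 mod 4 = 2, hence disc K = 4·322 = 1288 and O_K = ℤ[√322].
Since gcd(83, 1288) = 1 the prime 83 does not ramify.
Euler's criterion: 322^41 mod 83 = 82. Thus (322|83) = -1.
Legendre symbol -1 ⇒ 83 is inert.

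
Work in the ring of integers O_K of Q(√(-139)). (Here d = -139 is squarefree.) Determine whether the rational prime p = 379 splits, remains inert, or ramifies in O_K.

p is inert

d = -139 ≡ 1 (mod 4), so O_K = ℤ[(1+√-139)/2] and disc(K) = d = -139.
379 ∤ -139, so 379 is unramified.
Euler's criterion: (-139)^189 mod 379 = 378. Thus (-139|379) = -1.
d is a non-residue mod p, hence 379 remains inert in O_K.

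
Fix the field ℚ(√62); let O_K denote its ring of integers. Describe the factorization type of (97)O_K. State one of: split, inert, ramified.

split

Since 62 ≢ 1 mod 4, the ring of integers is ℤ[√62] with discriminant 4·62 = 248.
Since gcd(97, 248) = 1 the prime 97 does not ramify.
Euler's criterion: 62^48 mod 97 = 1. Thus (62|97) = 1.
d is a quadratic residue mod p, hence 97 splits in O_K.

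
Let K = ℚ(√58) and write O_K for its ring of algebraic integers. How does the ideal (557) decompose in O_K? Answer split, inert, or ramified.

p is inert

Since 58 ≢ 1 mod 4, the ring of integers is ℤ[√58] with discriminant 4·58 = 232.
disc(K) = 232 is not divisible by 557; 557 is unramified.
Legendre symbol by Euler's criterion: (58/557) ≡ 58^278 ≡ 556 (mod 557), i.e. (58/557) = -1.
Legendre symbol -1 ⇒ 557 is inert.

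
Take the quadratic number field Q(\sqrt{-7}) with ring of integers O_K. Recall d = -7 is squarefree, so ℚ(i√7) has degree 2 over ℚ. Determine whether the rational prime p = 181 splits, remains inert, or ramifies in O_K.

181 remains inert

-7 mod 4 = 1, hence disc K = -7 and O_K = ℤ[(1+√-7)/2].
disc(K) = -7 is not divisible by 181; 181 is unramified.
Compute (-7/181) via Euler: 174^((181-1)/2) mod 181 = 180, so (-7/181) = -1.
Legendre symbol -1 ⇒ 181 is inert.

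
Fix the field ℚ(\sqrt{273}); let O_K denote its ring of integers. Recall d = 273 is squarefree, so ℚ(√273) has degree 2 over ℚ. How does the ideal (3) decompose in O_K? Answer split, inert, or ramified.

d = 273 ≡ 1 (mod 4), so O_K = ℤ[(1+√273)/2] and disc(K) = d = 273.
disc(K) = 273 = 3·91, so p = 3 is ramified.

p ramifies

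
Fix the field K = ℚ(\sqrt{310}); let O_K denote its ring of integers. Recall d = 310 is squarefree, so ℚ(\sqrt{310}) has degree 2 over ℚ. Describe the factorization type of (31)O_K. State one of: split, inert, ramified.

ramifies in O_K

d = 310 ≡ 2 (mod 4), so O_K = ℤ[√310] and disc(K) = 4d = 1240.
31 divides disc(K) = 1240, so 31 ramifies.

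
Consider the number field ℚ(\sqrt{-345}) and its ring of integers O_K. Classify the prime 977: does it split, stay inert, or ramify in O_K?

Since -345 ≢ 1 mod 4, the ring of integers is ℤ[√-345] with discriminant 4·(-345) = -1380.
disc(K) = -1380 is not divisible by 977; 977 is unramified.
Euler's criterion: (-345)^488 mod 977 = 976. Thus (-345|977) = -1.
d is a non-residue mod p, hence 977 remains inert in O_K.

p is inert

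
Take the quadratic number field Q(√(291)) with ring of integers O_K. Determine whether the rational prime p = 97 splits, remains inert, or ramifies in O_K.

ramified — (97) = 𝔭²

d = 291 ≡ 3 (mod 4), so O_K = ℤ[√291] and disc(K) = 4d = 1164.
disc(K) = 1164 = 97·12, so p = 97 is ramified.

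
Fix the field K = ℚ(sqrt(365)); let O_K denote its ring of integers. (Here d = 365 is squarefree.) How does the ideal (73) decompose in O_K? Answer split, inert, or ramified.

365 mod 4 = 1, hence disc K = 365 and O_K = ℤ[(1+√365)/2].
73 divides disc(K) = 365, so 73 ramifies.

p ramifies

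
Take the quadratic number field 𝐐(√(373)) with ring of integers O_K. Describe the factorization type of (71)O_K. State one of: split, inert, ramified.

split

373 mod 4 = 1, hence disc K = 373 and O_K = ℤ[(1+√373)/2].
Since gcd(71, 373) = 1 the prime 71 does not ramify.
(373/71) = 18^35 mod 71 = 1, giving Legendre symbol 1.
Legendre symbol 1 ⇒ 71 is split.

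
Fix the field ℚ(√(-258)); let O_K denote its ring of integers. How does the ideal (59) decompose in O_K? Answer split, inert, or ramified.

inert

Since -258 ≢ 1 mod 4, the ring of integers is ℤ[√-258] with discriminant 4·(-258) = -1032.
disc(K) = -1032 is not divisible by 59; 59 is unramified.
(-258/59) = 37^29 mod 59 = 58, giving Legendre symbol -1.
d is a non-residue mod p, hence 59 remains inert in O_K.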